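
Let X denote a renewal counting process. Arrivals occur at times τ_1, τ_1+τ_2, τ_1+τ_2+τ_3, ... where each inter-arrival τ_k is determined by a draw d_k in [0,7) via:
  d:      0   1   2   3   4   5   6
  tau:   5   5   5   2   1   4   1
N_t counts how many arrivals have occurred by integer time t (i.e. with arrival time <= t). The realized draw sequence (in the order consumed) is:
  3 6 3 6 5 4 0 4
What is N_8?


draw d_1=3: τ_1=2, arrival time A_1=2
draw d_2=6: τ_2=1, arrival time A_2=3
draw d_3=3: τ_3=2, arrival time A_3=5
draw d_4=6: τ_4=1, arrival time A_4=6
draw d_5=5: τ_5=4, arrival time A_5=10
draw d_6=4: τ_6=1, arrival time A_6=11
draw d_7=0: τ_7=5, arrival time A_7=16
draw d_8=4: τ_8=1, arrival time A_8=17
N_t over t=0..8: 0:0 1:0 2:1 3:2 4:2 5:3 6:4 7:4 8:4

4


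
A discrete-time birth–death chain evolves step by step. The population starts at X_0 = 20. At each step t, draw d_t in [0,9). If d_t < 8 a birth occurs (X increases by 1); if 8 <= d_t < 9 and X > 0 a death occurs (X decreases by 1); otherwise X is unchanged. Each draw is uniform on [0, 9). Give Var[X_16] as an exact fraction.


X can drop by at most 1 per step and X_0 = 20 > T = 16, so X_t >= 20 − t >= 4 > 0 for every t <= 16: the floor at 0 (the 'and X > 0' condition) never binds. Hence X_16 = X_0 + Σ_{t<16} Y_t with i.i.d. increments Y_t = y(d_t) ∈ {+1, −1, 0}.
Outcome values over d=0..8: [1, 1, 1, 1, 1, 1, 1, 1, -1]
Σy = 7, Σy² = 9, M = 9
μ = 7/9 = 7/9,  σ² = 9/9 − (7/9)² = 32/81
Independent increments: Var[X_16] = 16·σ² = 16·(32/81) = 512/81

512/81


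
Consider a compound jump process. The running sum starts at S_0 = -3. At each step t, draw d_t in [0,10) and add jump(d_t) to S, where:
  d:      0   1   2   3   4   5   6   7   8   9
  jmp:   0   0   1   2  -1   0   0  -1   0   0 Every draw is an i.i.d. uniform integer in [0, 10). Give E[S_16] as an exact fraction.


Outcome values over d=0..9: [0, 0, 1, 2, -1, 0, 0, -1, 0, 0]
Σy = 1, Σy² = 7, M = 10
μ = 1/10 = 1/10,  σ² = 7/10 − (1/10)² = 69/100
E[S_16] = -3 + 16·(1/10) = -7/5

-7/5


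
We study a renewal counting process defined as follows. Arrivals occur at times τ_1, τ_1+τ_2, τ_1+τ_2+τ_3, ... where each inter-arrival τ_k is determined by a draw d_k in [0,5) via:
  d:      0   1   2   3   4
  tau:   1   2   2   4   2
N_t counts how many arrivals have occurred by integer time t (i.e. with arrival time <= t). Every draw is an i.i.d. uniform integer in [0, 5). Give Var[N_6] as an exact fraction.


Inter-arrival values over d=0..4: [1, 2, 2, 4, 2]
Each d has probability 1/5, so the pmf of τ is: f(1) = 1/5, f(2) = 3/5, f(4) = 1/5
Let p_n(j) = P(N_n = j), with p_0 = [1]. Condition on τ_1: p_n(0) = P(τ > n), and for j >= 1, p_n(j) = Σ_{k<=n} f(k)·p_{n−k}(j−1)
p_1 = [4/5, 1/5]  (j = 0..1)
p_2 = [1/5, 19/25, 1/25]  (j = 0..2)
p_3 = [1/5, 13/25, 34/125, 1/125]  (j = 0..3)
p_4 = [0, 9/25, 14/25, 49/625, 1/625]  (j = 0..4)
p_5 = [0, 7/25, 53/125, 172/625, 64/3125, 1/3125]  (j = 0..5)
p_6 = [0, 1/25, 53/125, 268/625, 319/3125, 79/15625, 1/15625]  (j = 0..6)
E[N_6] = Σ j·p_6(j) = 40756/15625;  E[N_6²] = Σ j²·p_6(j) = 114956/15625
Var[N_6] = 114956/15625 − (40756/15625)² = 135135964/244140625

135135964/244140625


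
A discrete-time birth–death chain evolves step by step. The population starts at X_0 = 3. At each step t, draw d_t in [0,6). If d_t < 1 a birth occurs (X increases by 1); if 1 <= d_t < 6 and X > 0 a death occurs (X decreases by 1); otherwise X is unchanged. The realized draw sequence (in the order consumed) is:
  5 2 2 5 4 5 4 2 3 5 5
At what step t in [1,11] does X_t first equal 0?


3

t=0: X=3, d=5 → death, X_1=2
t=1: X=2, d=2 → death, X_2=1
t=2: X=1, d=2 → death, X_3=0
t=3: X=0, d=5 → hold, X_4=0
t=4: X=0, d=4 → hold, X_5=0
t=5: X=0, d=5 → hold, X_6=0
t=6: X=0, d=4 → hold, X_7=0
t=7: X=0, d=2 → hold, X_8=0
t=8: X=0, d=3 → hold, X_9=0
t=9: X=0, d=5 → hold, X_10=0
t=10: X=0, d=5 → hold, X_11=0


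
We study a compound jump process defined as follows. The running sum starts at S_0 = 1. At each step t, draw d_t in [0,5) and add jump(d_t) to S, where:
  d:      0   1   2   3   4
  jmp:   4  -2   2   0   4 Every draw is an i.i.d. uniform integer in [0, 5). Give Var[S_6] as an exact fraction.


Outcome values over d=0..4: [4, -2, 2, 0, 4]
Σy = 8, Σy² = 40, M = 5
μ = 8/5 = 8/5,  σ² = 40/5 − (8/5)² = 136/25
Independent increments: Var[S_6] = 6·σ² = 6·(136/25) = 816/25

816/25


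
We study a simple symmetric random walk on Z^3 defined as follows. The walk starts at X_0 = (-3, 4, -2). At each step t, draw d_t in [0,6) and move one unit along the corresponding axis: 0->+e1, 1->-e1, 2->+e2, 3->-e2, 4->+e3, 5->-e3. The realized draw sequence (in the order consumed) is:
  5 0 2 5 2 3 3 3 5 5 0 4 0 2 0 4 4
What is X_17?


t=0: X=(-3, 4, -2), d=5 → -e3, X_1=(-3, 4, -3)
t=1: X=(-3, 4, -3), d=0 → +e1, X_2=(-2, 4, -3)
t=2: X=(-2, 4, -3), d=2 → +e2, X_3=(-2, 5, -3)
t=3: X=(-2, 5, -3), d=5 → -e3, X_4=(-2, 5, -4)
t=4: X=(-2, 5, -4), d=2 → +e2, X_5=(-2, 6, -4)
t=5: X=(-2, 6, -4), d=3 → -e2, X_6=(-2, 5, -4)
t=6: X=(-2, 5, -4), d=3 → -e2, X_7=(-2, 4, -4)
t=7: X=(-2, 4, -4), d=3 → -e2, X_8=(-2, 3, -4)
t=8: X=(-2, 3, -4), d=5 → -e3, X_9=(-2, 3, -5)
t=9: X=(-2, 3, -5), d=5 → -e3, X_10=(-2, 3, -6)
t=10: X=(-2, 3, -6), d=0 → +e1, X_11=(-1, 3, -6)
t=11: X=(-1, 3, -6), d=4 → +e3, X_12=(-1, 3, -5)
t=12: X=(-1, 3, -5), d=0 → +e1, X_13=(0, 3, -5)
t=13: X=(0, 3, -5), d=2 → +e2, X_14=(0, 4, -5)
t=14: X=(0, 4, -5), d=0 → +e1, X_15=(1, 4, -5)
t=15: X=(1, 4, -5), d=4 → +e3, X_16=(1, 4, -4)
t=16: X=(1, 4, -4), d=4 → +e3, X_17=(1, 4, -3)

(1, 4, -3)


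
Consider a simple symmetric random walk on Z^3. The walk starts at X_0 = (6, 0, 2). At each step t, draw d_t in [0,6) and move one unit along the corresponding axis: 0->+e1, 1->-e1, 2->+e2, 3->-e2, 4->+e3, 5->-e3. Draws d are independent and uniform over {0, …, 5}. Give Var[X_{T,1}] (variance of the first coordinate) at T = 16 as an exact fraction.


Outcome values over d=0..5: [1, -1, 0, 0, 0, 0]
Σy = 0, Σy² = 2, M = 6
μ = 0/6 = 0,  σ² = 2/6 − (0)² = 1/3
Independent increments: Var[X_16] = 16·σ² = 16·(1/3) = 16/3

16/3


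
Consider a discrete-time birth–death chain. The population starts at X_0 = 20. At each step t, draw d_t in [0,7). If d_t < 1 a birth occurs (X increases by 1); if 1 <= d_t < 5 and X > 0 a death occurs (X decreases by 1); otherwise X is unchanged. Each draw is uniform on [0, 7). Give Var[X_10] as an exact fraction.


260/49

X can drop by at most 1 per step and X_0 = 20 > T = 10, so X_t >= 20 − t >= 10 > 0 for every t <= 10: the floor at 0 (the 'and X > 0' condition) never binds. Hence X_10 = X_0 + Σ_{t<10} Y_t with i.i.d. increments Y_t = y(d_t) ∈ {+1, −1, 0}.
Outcome values over d=0..6: [1, -1, -1, -1, -1, 0, 0]
Σy = -3, Σy² = 5, M = 7
μ = -3/7 = -3/7,  σ² = 5/7 − (-3/7)² = 26/49
Independent increments: Var[X_10] = 10·σ² = 10·(26/49) = 260/49


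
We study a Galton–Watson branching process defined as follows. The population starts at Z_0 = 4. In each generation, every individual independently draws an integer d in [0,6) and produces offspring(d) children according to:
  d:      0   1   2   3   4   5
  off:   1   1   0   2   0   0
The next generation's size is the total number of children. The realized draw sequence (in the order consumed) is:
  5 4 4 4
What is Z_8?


gen 0: Z_0=4, draws=[5, 4, 4, 4], offspring=[0, 0, 0, 0], Z_1=0
gen 1: Z_1=0, draws=[], offspring=[], Z_2=0
gen 2: Z_2=0, draws=[], offspring=[], Z_3=0
gen 3: Z_3=0, draws=[], offspring=[], Z_4=0
gen 4: Z_4=0, draws=[], offspring=[], Z_5=0
gen 5: Z_5=0, draws=[], offspring=[], Z_6=0
gen 6: Z_6=0, draws=[], offspring=[], Z_7=0
gen 7: Z_7=0, draws=[], offspring=[], Z_8=0

0


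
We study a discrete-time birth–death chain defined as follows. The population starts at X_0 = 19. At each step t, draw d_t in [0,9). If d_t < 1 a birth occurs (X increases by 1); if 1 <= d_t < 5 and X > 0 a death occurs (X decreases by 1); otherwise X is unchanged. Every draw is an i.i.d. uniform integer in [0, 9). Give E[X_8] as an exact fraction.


X can drop by at most 1 per step and X_0 = 19 > T = 8, so X_t >= 19 − t >= 11 > 0 for every t <= 8: the floor at 0 (the 'and X > 0' condition) never binds. Hence X_8 = X_0 + Σ_{t<8} Y_t with i.i.d. increments Y_t = y(d_t) ∈ {+1, −1, 0}.
Outcome values over d=0..8: [1, -1, -1, -1, -1, 0, 0, 0, 0]
Σy = -3, Σy² = 5, M = 9
μ = -3/9 = -1/3,  σ² = 5/9 − (-1/3)² = 4/9
E[X_8] = 19 + 8·(-1/3) = 49/3

49/3


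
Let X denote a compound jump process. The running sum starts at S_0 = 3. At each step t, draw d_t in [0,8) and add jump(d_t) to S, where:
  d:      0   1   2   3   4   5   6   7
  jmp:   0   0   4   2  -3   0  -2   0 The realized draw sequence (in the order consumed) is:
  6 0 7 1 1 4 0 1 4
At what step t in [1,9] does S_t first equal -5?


t=0: S=3, d=6, jump=-2, S_1=1
t=1: S=1, d=0, jump=0, S_2=1
t=2: S=1, d=7, jump=0, S_3=1
t=3: S=1, d=1, jump=0, S_4=1
t=4: S=1, d=1, jump=0, S_5=1
t=5: S=1, d=4, jump=-3, S_6=-2
t=6: S=-2, d=0, jump=0, S_7=-2
t=7: S=-2, d=1, jump=0, S_8=-2
t=8: S=-2, d=4, jump=-3, S_9=-5

9


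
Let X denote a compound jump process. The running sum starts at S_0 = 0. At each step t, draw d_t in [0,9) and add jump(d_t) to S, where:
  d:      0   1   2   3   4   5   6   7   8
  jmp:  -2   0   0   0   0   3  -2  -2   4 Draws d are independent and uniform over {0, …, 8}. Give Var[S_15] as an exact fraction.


Outcome values over d=0..8: [-2, 0, 0, 0, 0, 3, -2, -2, 4]
Σy = 1, Σy² = 37, M = 9
μ = 1/9 = 1/9,  σ² = 37/9 − (1/9)² = 332/81
Independent increments: Var[S_15] = 15·σ² = 15·(332/81) = 1660/27

1660/27


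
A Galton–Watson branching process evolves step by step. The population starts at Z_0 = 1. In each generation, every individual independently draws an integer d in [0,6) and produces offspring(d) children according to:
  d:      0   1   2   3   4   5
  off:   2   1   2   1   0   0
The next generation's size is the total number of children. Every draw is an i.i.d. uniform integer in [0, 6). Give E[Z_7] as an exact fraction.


1

Outcome values over d=0..5: [2, 1, 2, 1, 0, 0]
Σy = 6, Σy² = 10, M = 6
μ = 6/6 = 1,  σ² = 10/6 − (1)² = 2/3
E[Z_0] = 1
E[Z_1] = 1·E[Z_0] = 1
E[Z_2] = 1·E[Z_1] = 1
E[Z_3] = 1·E[Z_2] = 1
E[Z_4] = 1·E[Z_3] = 1
E[Z_5] = 1·E[Z_4] = 1
E[Z_6] = 1·E[Z_5] = 1
E[Z_7] = 1·E[Z_6] = 1


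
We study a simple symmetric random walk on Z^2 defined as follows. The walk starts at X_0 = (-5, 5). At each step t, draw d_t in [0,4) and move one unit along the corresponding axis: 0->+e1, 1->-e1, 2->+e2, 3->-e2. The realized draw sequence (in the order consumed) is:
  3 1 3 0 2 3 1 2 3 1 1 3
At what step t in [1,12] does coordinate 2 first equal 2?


12

t=0: X=(-5, 5), d=3 → -e2, X_1=(-5, 4)
t=1: X=(-5, 4), d=1 → -e1, X_2=(-6, 4)
t=2: X=(-6, 4), d=3 → -e2, X_3=(-6, 3)
t=3: X=(-6, 3), d=0 → +e1, X_4=(-5, 3)
t=4: X=(-5, 3), d=2 → +e2, X_5=(-5, 4)
t=5: X=(-5, 4), d=3 → -e2, X_6=(-5, 3)
t=6: X=(-5, 3), d=1 → -e1, X_7=(-6, 3)
t=7: X=(-6, 3), d=2 → +e2, X_8=(-6, 4)
t=8: X=(-6, 4), d=3 → -e2, X_9=(-6, 3)
t=9: X=(-6, 3), d=1 → -e1, X_10=(-7, 3)
t=10: X=(-7, 3), d=1 → -e1, X_11=(-8, 3)
t=11: X=(-8, 3), d=3 → -e2, X_12=(-8, 2)


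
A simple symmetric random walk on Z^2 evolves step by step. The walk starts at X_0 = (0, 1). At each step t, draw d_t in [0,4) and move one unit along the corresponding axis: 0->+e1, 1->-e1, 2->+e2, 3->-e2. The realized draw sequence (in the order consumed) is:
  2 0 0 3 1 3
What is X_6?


(1, 0)

t=0: X=(0, 1), d=2 → +e2, X_1=(0, 2)
t=1: X=(0, 2), d=0 → +e1, X_2=(1, 2)
t=2: X=(1, 2), d=0 → +e1, X_3=(2, 2)
t=3: X=(2, 2), d=3 → -e2, X_4=(2, 1)
t=4: X=(2, 1), d=1 → -e1, X_5=(1, 1)
t=5: X=(1, 1), d=3 → -e2, X_6=(1, 0)


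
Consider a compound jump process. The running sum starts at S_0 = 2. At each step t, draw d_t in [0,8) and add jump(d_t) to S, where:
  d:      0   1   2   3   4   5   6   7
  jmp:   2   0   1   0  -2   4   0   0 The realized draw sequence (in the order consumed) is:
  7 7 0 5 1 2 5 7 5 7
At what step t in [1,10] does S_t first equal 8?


4

t=0: S=2, d=7, jump=0, S_1=2
t=1: S=2, d=7, jump=0, S_2=2
t=2: S=2, d=0, jump=2, S_3=4
t=3: S=4, d=5, jump=4, S_4=8
t=4: S=8, d=1, jump=0, S_5=8
t=5: S=8, d=2, jump=1, S_6=9
t=6: S=9, d=5, jump=4, S_7=13
t=7: S=13, d=7, jump=0, S_8=13
t=8: S=13, d=5, jump=4, S_9=17
t=9: S=17, d=7, jump=0, S_10=17


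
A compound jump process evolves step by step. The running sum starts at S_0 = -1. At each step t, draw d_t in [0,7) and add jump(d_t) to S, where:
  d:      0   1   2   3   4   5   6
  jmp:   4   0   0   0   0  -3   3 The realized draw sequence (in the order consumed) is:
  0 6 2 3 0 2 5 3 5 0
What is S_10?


8

t=0: S=-1, d=0, jump=4, S_1=3
t=1: S=3, d=6, jump=3, S_2=6
t=2: S=6, d=2, jump=0, S_3=6
t=3: S=6, d=3, jump=0, S_4=6
t=4: S=6, d=0, jump=4, S_5=10
t=5: S=10, d=2, jump=0, S_6=10
t=6: S=10, d=5, jump=-3, S_7=7
t=7: S=7, d=3, jump=0, S_8=7
t=8: S=7, d=5, jump=-3, S_9=4
t=9: S=4, d=0, jump=4, S_10=8


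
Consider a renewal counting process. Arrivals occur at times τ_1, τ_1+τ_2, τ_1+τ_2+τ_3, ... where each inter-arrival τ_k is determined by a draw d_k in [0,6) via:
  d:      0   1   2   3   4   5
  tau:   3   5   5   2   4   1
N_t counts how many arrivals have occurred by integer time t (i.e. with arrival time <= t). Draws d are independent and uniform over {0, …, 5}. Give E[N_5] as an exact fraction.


10327/7776

Inter-arrival values over d=0..5: [3, 5, 5, 2, 4, 1]
Each d has probability 1/6, so the pmf of τ is: f(1) = 1/6, f(2) = 1/6, f(3) = 1/6, f(4) = 1/6, f(5) = 1/3
Renewal equation for m(n) = E[N_n]: condition on τ_1 = k (if k <= n, one arrival plus a fresh copy on the remaining n−k steps): m(n) = F(n) + Σ_{k<=n} f(k)·m(n−k), where F(n) = P(τ <= n) and m(0) = 0
m(1) = F(1) = 1/6
m(2) = F(2) + f(1)·m(1) = 1/3 + 1/6·1/6 = 13/36
m(3) = F(3) + f(1)·m(2) + f(2)·m(1) = 1/2 + 1/6·13/36 + 1/6·1/6 = 127/216
m(4) = F(4) + f(1)·m(3) + f(2)·m(2) + f(3)·m(1) = 2/3 + 1/6·127/216 + 1/6·13/36 + 1/6·1/6 = 1105/1296
m(5) = F(5) + f(1)·m(4) + f(2)·m(3) + f(3)·m(2) + f(4)·m(1) = 1 + 1/6·1105/1296 + 1/6·127/216 + 1/6·13/36 + 1/6·1/6 = 10327/7776
E[N_5] = m(5) = 10327/7776


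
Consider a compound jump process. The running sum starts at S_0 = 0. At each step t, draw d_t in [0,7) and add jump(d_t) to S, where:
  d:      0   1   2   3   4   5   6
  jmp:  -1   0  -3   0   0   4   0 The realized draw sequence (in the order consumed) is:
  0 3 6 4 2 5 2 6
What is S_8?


-3

t=0: S=0, d=0, jump=-1, S_1=-1
t=1: S=-1, d=3, jump=0, S_2=-1
t=2: S=-1, d=6, jump=0, S_3=-1
t=3: S=-1, d=4, jump=0, S_4=-1
t=4: S=-1, d=2, jump=-3, S_5=-4
t=5: S=-4, d=5, jump=4, S_6=0
t=6: S=0, d=2, jump=-3, S_7=-3
t=7: S=-3, d=6, jump=0, S_8=-3


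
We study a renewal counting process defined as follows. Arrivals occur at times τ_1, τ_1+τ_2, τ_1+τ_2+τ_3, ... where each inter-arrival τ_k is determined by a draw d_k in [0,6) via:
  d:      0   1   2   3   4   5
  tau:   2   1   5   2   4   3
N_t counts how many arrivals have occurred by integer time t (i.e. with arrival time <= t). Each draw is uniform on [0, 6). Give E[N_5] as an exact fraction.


12295/7776

Inter-arrival values over d=0..5: [2, 1, 5, 2, 4, 3]
Each d has probability 1/6, so the pmf of τ is: f(1) = 1/6, f(2) = 1/3, f(3) = 1/6, f(4) = 1/6, f(5) = 1/6
Renewal equation for m(n) = E[N_n]: condition on τ_1 = k (if k <= n, one arrival plus a fresh copy on the remaining n−k steps): m(n) = F(n) + Σ_{k<=n} f(k)·m(n−k), where F(n) = P(τ <= n) and m(0) = 0
m(1) = F(1) = 1/6
m(2) = F(2) + f(1)·m(1) = 1/2 + 1/6·1/6 = 19/36
m(3) = F(3) + f(1)·m(2) + f(2)·m(1) = 2/3 + 1/6·19/36 + 1/3·1/6 = 175/216
m(4) = F(4) + f(1)·m(3) + f(2)·m(2) + f(3)·m(1) = 5/6 + 1/6·175/216 + 1/3·19/36 + 1/6·1/6 = 1519/1296
m(5) = F(5) + f(1)·m(4) + f(2)·m(3) + f(3)·m(2) + f(4)·m(1) = 1 + 1/6·1519/1296 + 1/3·175/216 + 1/6·19/36 + 1/6·1/6 = 12295/7776
E[N_5] = m(5) = 12295/7776


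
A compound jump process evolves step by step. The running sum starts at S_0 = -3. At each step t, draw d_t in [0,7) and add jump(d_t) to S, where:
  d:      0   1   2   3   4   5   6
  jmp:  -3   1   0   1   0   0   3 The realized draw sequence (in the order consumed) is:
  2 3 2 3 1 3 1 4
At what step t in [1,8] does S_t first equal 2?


7

t=0: S=-3, d=2, jump=0, S_1=-3
t=1: S=-3, d=3, jump=1, S_2=-2
t=2: S=-2, d=2, jump=0, S_3=-2
t=3: S=-2, d=3, jump=1, S_4=-1
t=4: S=-1, d=1, jump=1, S_5=0
t=5: S=0, d=3, jump=1, S_6=1
t=6: S=1, d=1, jump=1, S_7=2
t=7: S=2, d=4, jump=0, S_8=2


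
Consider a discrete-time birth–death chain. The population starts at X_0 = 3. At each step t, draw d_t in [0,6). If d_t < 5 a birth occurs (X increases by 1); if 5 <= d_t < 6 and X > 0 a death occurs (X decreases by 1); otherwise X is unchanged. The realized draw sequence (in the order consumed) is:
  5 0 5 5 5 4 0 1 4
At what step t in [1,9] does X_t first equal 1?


t=0: X=3, d=5 → death, X_1=2
t=1: X=2, d=0 → birth, X_2=3
t=2: X=3, d=5 → death, X_3=2
t=3: X=2, d=5 → death, X_4=1
t=4: X=1, d=5 → death, X_5=0
t=5: X=0, d=4 → birth, X_6=1
t=6: X=1, d=0 → birth, X_7=2
t=7: X=2, d=1 → birth, X_8=3
t=8: X=3, d=4 → birth, X_9=4

4


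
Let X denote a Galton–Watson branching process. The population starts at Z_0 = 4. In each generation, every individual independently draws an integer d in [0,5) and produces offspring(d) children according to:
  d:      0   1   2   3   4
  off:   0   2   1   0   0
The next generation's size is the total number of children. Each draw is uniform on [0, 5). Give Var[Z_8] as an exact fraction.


Outcome values over d=0..4: [0, 2, 1, 0, 0]
Σy = 3, Σy² = 5, M = 5
μ = 3/5 = 3/5,  σ² = 5/5 − (3/5)² = 16/25
V_0 = 0, E_0 = 4
V_1 = 16/25·E_0 + (3/5)²·V_0 = 64/25;  E_1 = 12/5
V_2 = 16/25·E_1 + (3/5)²·V_1 = 1536/625;  E_2 = 36/25
V_3 = 16/25·E_2 + (3/5)²·V_2 = 28224/15625;  E_3 = 108/125
V_4 = 16/25·E_3 + (3/5)²·V_3 = 470016/390625;  E_4 = 324/625
V_5 = 16/25·E_4 + (3/5)²·V_4 = 7470144/9765625;  E_5 = 972/3125
V_6 = 16/25·E_5 + (3/5)²·V_5 = 115831296/244140625;  E_6 = 2916/15625
V_7 = 16/25·E_6 + (3/5)²·V_6 = 1771481664/6103515625;  E_7 = 8748/78125
V_8 = 16/25·E_7 + (3/5)²·V_7 = 26878334976/152587890625;  E_8 = 26244/390625

26878334976/152587890625


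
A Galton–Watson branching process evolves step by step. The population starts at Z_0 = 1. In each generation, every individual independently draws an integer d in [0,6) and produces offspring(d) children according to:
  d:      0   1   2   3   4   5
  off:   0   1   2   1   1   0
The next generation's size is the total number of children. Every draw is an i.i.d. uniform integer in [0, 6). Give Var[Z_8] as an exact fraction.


1711941171875/2821109907456

Outcome values over d=0..5: [0, 1, 2, 1, 1, 0]
Σy = 5, Σy² = 7, M = 6
μ = 5/6 = 5/6,  σ² = 7/6 − (5/6)² = 17/36
V_0 = 0, E_0 = 1
V_1 = 17/36·E_0 + (5/6)²·V_0 = 17/36;  E_1 = 5/6
V_2 = 17/36·E_1 + (5/6)²·V_1 = 935/1296;  E_2 = 25/36
V_3 = 17/36·E_2 + (5/6)²·V_2 = 38675/46656;  E_3 = 125/216
V_4 = 17/36·E_3 + (5/6)²·V_3 = 1425875/1679616;  E_4 = 625/1296
V_5 = 17/36·E_4 + (5/6)²·V_4 = 49416875/60466176;  E_5 = 3125/7776
V_6 = 17/36·E_5 + (5/6)²·V_5 = 1648521875/2176782336;  E_6 = 15625/46656
V_7 = 17/36·E_6 + (5/6)²·V_6 = 53606046875/78364164096;  E_7 = 78125/279936
V_8 = 17/36·E_7 + (5/6)²·V_7 = 1711941171875/2821109907456;  E_8 = 390625/1679616


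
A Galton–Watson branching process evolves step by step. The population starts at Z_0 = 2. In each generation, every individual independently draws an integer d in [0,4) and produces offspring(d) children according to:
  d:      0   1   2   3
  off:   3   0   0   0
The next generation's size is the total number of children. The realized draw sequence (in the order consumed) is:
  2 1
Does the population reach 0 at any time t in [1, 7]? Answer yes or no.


yes

gen 0: Z_0=2, draws=[2, 1], offspring=[0, 0], Z_1=0
gen 1: Z_1=0, draws=[], offspring=[], Z_2=0
gen 2: Z_2=0, draws=[], offspring=[], Z_3=0
gen 3: Z_3=0, draws=[], offspring=[], Z_4=0
gen 4: Z_4=0, draws=[], offspring=[], Z_5=0
gen 5: Z_5=0, draws=[], offspring=[], Z_6=0
gen 6: Z_6=0, draws=[], offspring=[], Z_7=0


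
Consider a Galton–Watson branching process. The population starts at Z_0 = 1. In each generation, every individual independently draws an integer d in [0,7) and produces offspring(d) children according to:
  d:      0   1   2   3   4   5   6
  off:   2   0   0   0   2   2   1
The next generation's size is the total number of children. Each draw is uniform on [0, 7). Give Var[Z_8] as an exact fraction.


48/7

Outcome values over d=0..6: [2, 0, 0, 0, 2, 2, 1]
Σy = 7, Σy² = 13, M = 7
μ = 7/7 = 1,  σ² = 13/7 − (1)² = 6/7
V_0 = 0, E_0 = 1
V_1 = 6/7·E_0 + (1)²·V_0 = 6/7;  E_1 = 1
V_2 = 6/7·E_1 + (1)²·V_1 = 12/7;  E_2 = 1
V_3 = 6/7·E_2 + (1)²·V_2 = 18/7;  E_3 = 1
V_4 = 6/7·E_3 + (1)²·V_3 = 24/7;  E_4 = 1
V_5 = 6/7·E_4 + (1)²·V_4 = 30/7;  E_5 = 1
V_6 = 6/7·E_5 + (1)²·V_5 = 36/7;  E_6 = 1
V_7 = 6/7·E_6 + (1)²·V_6 = 6;  E_7 = 1
V_8 = 6/7·E_7 + (1)²·V_7 = 48/7;  E_8 = 1


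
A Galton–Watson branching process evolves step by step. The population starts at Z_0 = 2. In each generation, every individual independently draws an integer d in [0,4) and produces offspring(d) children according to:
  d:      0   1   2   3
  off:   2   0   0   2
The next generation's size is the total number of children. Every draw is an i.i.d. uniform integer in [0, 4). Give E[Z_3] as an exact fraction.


Outcome values over d=0..3: [2, 0, 0, 2]
Σy = 4, Σy² = 8, M = 4
μ = 4/4 = 1,  σ² = 8/4 − (1)² = 1
E[Z_0] = 2
E[Z_1] = 1·E[Z_0] = 2
E[Z_2] = 1·E[Z_1] = 2
E[Z_3] = 1·E[Z_2] = 2

2


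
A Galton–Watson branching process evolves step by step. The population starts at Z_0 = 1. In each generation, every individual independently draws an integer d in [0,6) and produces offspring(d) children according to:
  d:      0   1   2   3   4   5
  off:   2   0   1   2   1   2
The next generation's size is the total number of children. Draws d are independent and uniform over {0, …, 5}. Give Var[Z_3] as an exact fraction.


Outcome values over d=0..5: [2, 0, 1, 2, 1, 2]
Σy = 8, Σy² = 14, M = 6
μ = 8/6 = 4/3,  σ² = 14/6 − (4/3)² = 5/9
V_0 = 0, E_0 = 1
V_1 = 5/9·E_0 + (4/3)²·V_0 = 5/9;  E_1 = 4/3
V_2 = 5/9·E_1 + (4/3)²·V_1 = 140/81;  E_2 = 16/9
V_3 = 5/9·E_2 + (4/3)²·V_2 = 2960/729;  E_3 = 64/27

2960/729


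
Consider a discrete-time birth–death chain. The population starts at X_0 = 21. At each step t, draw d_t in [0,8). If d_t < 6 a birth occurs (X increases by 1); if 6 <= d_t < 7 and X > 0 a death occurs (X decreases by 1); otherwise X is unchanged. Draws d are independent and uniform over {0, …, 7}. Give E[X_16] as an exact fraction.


X can drop by at most 1 per step and X_0 = 21 > T = 16, so X_t >= 21 − t >= 5 > 0 for every t <= 16: the floor at 0 (the 'and X > 0' condition) never binds. Hence X_16 = X_0 + Σ_{t<16} Y_t with i.i.d. increments Y_t = y(d_t) ∈ {+1, −1, 0}.
Outcome values over d=0..7: [1, 1, 1, 1, 1, 1, -1, 0]
Σy = 5, Σy² = 7, M = 8
μ = 5/8 = 5/8,  σ² = 7/8 − (5/8)² = 31/64
E[X_16] = 21 + 16·(5/8) = 31

31


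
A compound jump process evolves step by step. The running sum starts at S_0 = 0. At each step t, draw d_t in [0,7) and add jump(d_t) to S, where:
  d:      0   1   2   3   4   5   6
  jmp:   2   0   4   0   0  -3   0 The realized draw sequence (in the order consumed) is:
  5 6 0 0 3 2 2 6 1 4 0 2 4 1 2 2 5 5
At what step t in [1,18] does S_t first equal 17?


t=0: S=0, d=5, jump=-3, S_1=-3
t=1: S=-3, d=6, jump=0, S_2=-3
t=2: S=-3, d=0, jump=2, S_3=-1
t=3: S=-1, d=0, jump=2, S_4=1
t=4: S=1, d=3, jump=0, S_5=1
t=5: S=1, d=2, jump=4, S_6=5
t=6: S=5, d=2, jump=4, S_7=9
t=7: S=9, d=6, jump=0, S_8=9
t=8: S=9, d=1, jump=0, S_9=9
t=9: S=9, d=4, jump=0, S_10=9
t=10: S=9, d=0, jump=2, S_11=11
t=11: S=11, d=2, jump=4, S_12=15
t=12: S=15, d=4, jump=0, S_13=15
t=13: S=15, d=1, jump=0, S_14=15
t=14: S=15, d=2, jump=4, S_15=19
t=15: S=19, d=2, jump=4, S_16=23
t=16: S=23, d=5, jump=-3, S_17=20
t=17: S=20, d=5, jump=-3, S_18=17

18


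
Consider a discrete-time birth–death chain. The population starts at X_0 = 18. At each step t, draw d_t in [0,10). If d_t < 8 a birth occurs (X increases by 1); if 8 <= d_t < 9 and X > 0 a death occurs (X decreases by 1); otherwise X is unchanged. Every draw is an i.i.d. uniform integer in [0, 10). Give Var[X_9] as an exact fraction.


369/100

X can drop by at most 1 per step and X_0 = 18 > T = 9, so X_t >= 18 − t >= 9 > 0 for every t <= 9: the floor at 0 (the 'and X > 0' condition) never binds. Hence X_9 = X_0 + Σ_{t<9} Y_t with i.i.d. increments Y_t = y(d_t) ∈ {+1, −1, 0}.
Outcome values over d=0..9: [1, 1, 1, 1, 1, 1, 1, 1, -1, 0]
Σy = 7, Σy² = 9, M = 10
μ = 7/10 = 7/10,  σ² = 9/10 − (7/10)² = 41/100
Independent increments: Var[X_9] = 9·σ² = 9·(41/100) = 369/100


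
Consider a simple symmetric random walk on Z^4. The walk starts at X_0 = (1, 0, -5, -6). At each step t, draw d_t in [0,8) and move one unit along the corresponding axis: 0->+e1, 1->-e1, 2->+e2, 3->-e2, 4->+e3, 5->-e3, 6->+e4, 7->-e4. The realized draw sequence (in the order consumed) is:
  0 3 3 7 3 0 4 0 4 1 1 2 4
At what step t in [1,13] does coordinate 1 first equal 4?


t=0: X=(1, 0, -5, -6), d=0 → +e1, X_1=(2, 0, -5, -6)
t=1: X=(2, 0, -5, -6), d=3 → -e2, X_2=(2, -1, -5, -6)
t=2: X=(2, -1, -5, -6), d=3 → -e2, X_3=(2, -2, -5, -6)
t=3: X=(2, -2, -5, -6), d=7 → -e4, X_4=(2, -2, -5, -7)
t=4: X=(2, -2, -5, -7), d=3 → -e2, X_5=(2, -3, -5, -7)
t=5: X=(2, -3, -5, -7), d=0 → +e1, X_6=(3, -3, -5, -7)
t=6: X=(3, -3, -5, -7), d=4 → +e3, X_7=(3, -3, -4, -7)
t=7: X=(3, -3, -4, -7), d=0 → +e1, X_8=(4, -3, -4, -7)
t=8: X=(4, -3, -4, -7), d=4 → +e3, X_9=(4, -3, -3, -7)
t=9: X=(4, -3, -3, -7), d=1 → -e1, X_10=(3, -3, -3, -7)
t=10: X=(3, -3, -3, -7), d=1 → -e1, X_11=(2, -3, -3, -7)
t=11: X=(2, -3, -3, -7), d=2 → +e2, X_12=(2, -2, -3, -7)
t=12: X=(2, -2, -3, -7), d=4 → +e3, X_13=(2, -2, -2, -7)

8


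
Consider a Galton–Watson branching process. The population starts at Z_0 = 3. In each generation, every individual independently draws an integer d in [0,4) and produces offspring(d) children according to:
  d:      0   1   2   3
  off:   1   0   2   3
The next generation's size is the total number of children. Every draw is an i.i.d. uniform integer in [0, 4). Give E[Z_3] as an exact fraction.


Outcome values over d=0..3: [1, 0, 2, 3]
Σy = 6, Σy² = 14, M = 4
μ = 6/4 = 3/2,  σ² = 14/4 − (3/2)² = 5/4
E[Z_0] = 3
E[Z_1] = 3/2·E[Z_0] = 9/2
E[Z_2] = 3/2·E[Z_1] = 27/4
E[Z_3] = 3/2·E[Z_2] = 81/8

81/8


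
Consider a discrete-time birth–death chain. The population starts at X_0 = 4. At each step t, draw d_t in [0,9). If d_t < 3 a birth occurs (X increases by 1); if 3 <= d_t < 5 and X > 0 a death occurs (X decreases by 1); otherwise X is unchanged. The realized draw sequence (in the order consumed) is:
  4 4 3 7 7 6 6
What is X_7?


1

t=0: X=4, d=4 → death, X_1=3
t=1: X=3, d=4 → death, X_2=2
t=2: X=2, d=3 → death, X_3=1
t=3: X=1, d=7 → hold, X_4=1
t=4: X=1, d=7 → hold, X_5=1
t=5: X=1, d=6 → hold, X_6=1
t=6: X=1, d=6 → hold, X_7=1


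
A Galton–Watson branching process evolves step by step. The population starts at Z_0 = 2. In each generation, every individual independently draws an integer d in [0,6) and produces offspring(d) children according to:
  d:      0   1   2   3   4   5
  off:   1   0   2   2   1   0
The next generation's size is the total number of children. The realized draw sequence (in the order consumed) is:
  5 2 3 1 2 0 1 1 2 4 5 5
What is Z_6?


gen 0: Z_0=2, draws=[5, 2], offspring=[0, 2], Z_1=2
gen 1: Z_1=2, draws=[3, 1], offspring=[2, 0], Z_2=2
gen 2: Z_2=2, draws=[2, 0], offspring=[2, 1], Z_3=3
gen 3: Z_3=3, draws=[1, 1, 2], offspring=[0, 0, 2], Z_4=2
gen 4: Z_4=2, draws=[4, 5], offspring=[1, 0], Z_5=1
gen 5: Z_5=1, draws=[5], offspring=[0], Z_6=0

0


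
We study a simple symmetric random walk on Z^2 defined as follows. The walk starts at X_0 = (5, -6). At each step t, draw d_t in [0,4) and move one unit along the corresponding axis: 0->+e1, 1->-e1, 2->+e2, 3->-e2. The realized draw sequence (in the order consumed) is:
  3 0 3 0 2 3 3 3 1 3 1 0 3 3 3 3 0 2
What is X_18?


t=0: X=(5, -6), d=3 → -e2, X_1=(5, -7)
t=1: X=(5, -7), d=0 → +e1, X_2=(6, -7)
t=2: X=(6, -7), d=3 → -e2, X_3=(6, -8)
t=3: X=(6, -8), d=0 → +e1, X_4=(7, -8)
t=4: X=(7, -8), d=2 → +e2, X_5=(7, -7)
t=5: X=(7, -7), d=3 → -e2, X_6=(7, -8)
t=6: X=(7, -8), d=3 → -e2, X_7=(7, -9)
t=7: X=(7, -9), d=3 → -e2, X_8=(7, -10)
t=8: X=(7, -10), d=1 → -e1, X_9=(6, -10)
t=9: X=(6, -10), d=3 → -e2, X_10=(6, -11)
t=10: X=(6, -11), d=1 → -e1, X_11=(5, -11)
t=11: X=(5, -11), d=0 → +e1, X_12=(6, -11)
t=12: X=(6, -11), d=3 → -e2, X_13=(6, -12)
t=13: X=(6, -12), d=3 → -e2, X_14=(6, -13)
t=14: X=(6, -13), d=3 → -e2, X_15=(6, -14)
t=15: X=(6, -14), d=3 → -e2, X_16=(6, -15)
t=16: X=(6, -15), d=0 → +e1, X_17=(7, -15)
t=17: X=(7, -15), d=2 → +e2, X_18=(7, -14)

(7, -14)


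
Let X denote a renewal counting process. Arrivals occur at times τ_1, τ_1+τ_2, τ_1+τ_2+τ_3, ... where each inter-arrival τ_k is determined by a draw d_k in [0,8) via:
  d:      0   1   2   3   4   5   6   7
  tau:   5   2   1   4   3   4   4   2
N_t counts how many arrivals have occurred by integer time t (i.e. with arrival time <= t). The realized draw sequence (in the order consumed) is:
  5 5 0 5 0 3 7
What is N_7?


draw d_1=5: τ_1=4, arrival time A_1=4
draw d_2=5: τ_2=4, arrival time A_2=8
draw d_3=0: τ_3=5, arrival time A_3=13
draw d_4=5: τ_4=4, arrival time A_4=17
draw d_5=0: τ_5=5, arrival time A_5=22
draw d_6=3: τ_6=4, arrival time A_6=26
draw d_7=7: τ_7=2, arrival time A_7=28
N_t over t=0..7: 0:0 1:0 2:0 3:0 4:1 5:1 6:1 7:1

1


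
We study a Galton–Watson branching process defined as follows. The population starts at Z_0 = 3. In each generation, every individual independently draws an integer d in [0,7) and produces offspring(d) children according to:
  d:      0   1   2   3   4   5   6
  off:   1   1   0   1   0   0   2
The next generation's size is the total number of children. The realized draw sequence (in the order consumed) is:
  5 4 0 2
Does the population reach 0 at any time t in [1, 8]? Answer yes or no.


yes

gen 0: Z_0=3, draws=[5, 4, 0], offspring=[0, 0, 1], Z_1=1
gen 1: Z_1=1, draws=[2], offspring=[0], Z_2=0
gen 2: Z_2=0, draws=[], offspring=[], Z_3=0
gen 3: Z_3=0, draws=[], offspring=[], Z_4=0
gen 4: Z_4=0, draws=[], offspring=[], Z_5=0
gen 5: Z_5=0, draws=[], offspring=[], Z_6=0
gen 6: Z_6=0, draws=[], offspring=[], Z_7=0
gen 7: Z_7=0, draws=[], offspring=[], Z_8=0


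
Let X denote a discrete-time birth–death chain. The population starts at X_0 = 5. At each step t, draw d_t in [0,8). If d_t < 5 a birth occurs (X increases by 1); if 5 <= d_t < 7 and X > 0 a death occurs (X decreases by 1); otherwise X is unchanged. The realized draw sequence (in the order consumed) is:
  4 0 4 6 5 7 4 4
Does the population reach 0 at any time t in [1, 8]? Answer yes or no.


t=0: X=5, d=4 → birth, X_1=6
t=1: X=6, d=0 → birth, X_2=7
t=2: X=7, d=4 → birth, X_3=8
t=3: X=8, d=6 → death, X_4=7
t=4: X=7, d=5 → death, X_5=6
t=5: X=6, d=7 → hold, X_6=6
t=6: X=6, d=4 → birth, X_7=7
t=7: X=7, d=4 → birth, X_8=8

no


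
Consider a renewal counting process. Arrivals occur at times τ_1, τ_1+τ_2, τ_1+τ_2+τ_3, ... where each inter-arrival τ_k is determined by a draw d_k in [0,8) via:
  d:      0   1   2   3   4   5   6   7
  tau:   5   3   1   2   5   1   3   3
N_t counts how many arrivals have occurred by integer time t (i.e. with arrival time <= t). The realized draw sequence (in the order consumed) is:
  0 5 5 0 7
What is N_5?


draw d_1=0: τ_1=5, arrival time A_1=5
draw d_2=5: τ_2=1, arrival time A_2=6
draw d_3=5: τ_3=1, arrival time A_3=7
draw d_4=0: τ_4=5, arrival time A_4=12
draw d_5=7: τ_5=3, arrival time A_5=15
N_t over t=0..5: 0:0 1:0 2:0 3:0 4:0 5:1

1


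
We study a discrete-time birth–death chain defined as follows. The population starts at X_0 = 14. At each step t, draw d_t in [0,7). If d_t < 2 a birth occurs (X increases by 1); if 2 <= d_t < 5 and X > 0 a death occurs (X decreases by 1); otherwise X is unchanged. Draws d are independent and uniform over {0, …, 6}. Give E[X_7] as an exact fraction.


13

X can drop by at most 1 per step and X_0 = 14 > T = 7, so X_t >= 14 − t >= 7 > 0 for every t <= 7: the floor at 0 (the 'and X > 0' condition) never binds. Hence X_7 = X_0 + Σ_{t<7} Y_t with i.i.d. increments Y_t = y(d_t) ∈ {+1, −1, 0}.
Outcome values over d=0..6: [1, 1, -1, -1, -1, 0, 0]
Σy = -1, Σy² = 5, M = 7
μ = -1/7 = -1/7,  σ² = 5/7 − (-1/7)² = 34/49
E[X_7] = 14 + 7·(-1/7) = 13


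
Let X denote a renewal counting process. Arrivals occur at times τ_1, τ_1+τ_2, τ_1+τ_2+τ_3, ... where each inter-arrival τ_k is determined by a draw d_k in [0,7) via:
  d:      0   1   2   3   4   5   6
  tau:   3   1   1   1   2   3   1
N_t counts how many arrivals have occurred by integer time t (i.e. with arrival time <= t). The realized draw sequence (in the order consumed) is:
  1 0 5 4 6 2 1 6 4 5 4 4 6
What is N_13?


8

draw d_1=1: τ_1=1, arrival time A_1=1
draw d_2=0: τ_2=3, arrival time A_2=4
draw d_3=5: τ_3=3, arrival time A_3=7
draw d_4=4: τ_4=2, arrival time A_4=9
draw d_5=6: τ_5=1, arrival time A_5=10
draw d_6=2: τ_6=1, arrival time A_6=11
draw d_7=1: τ_7=1, arrival time A_7=12
draw d_8=6: τ_8=1, arrival time A_8=13
draw d_9=4: τ_9=2, arrival time A_9=15
draw d_10=5: τ_10=3, arrival time A_10=18
draw d_11=4: τ_11=2, arrival time A_11=20
draw d_12=4: τ_12=2, arrival time A_12=22
draw d_13=6: τ_13=1, arrival time A_13=23
N_t over t=0..13: 0:0 1:1 2:1 3:1 4:2 5:2 6:2 7:3 8:3 9:4 10:5 11:6 12:7 13:8


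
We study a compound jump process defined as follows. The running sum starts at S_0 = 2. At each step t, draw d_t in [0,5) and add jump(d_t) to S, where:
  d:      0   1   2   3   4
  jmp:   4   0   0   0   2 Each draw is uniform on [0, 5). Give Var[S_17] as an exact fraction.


Outcome values over d=0..4: [4, 0, 0, 0, 2]
Σy = 6, Σy² = 20, M = 5
μ = 6/5 = 6/5,  σ² = 20/5 − (6/5)² = 64/25
Independent increments: Var[S_17] = 17·σ² = 17·(64/25) = 1088/25

1088/25


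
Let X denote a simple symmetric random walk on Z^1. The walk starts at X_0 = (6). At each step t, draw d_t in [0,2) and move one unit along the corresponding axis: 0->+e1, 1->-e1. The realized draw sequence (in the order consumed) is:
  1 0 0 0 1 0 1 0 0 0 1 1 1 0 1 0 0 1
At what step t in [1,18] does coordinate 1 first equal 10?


t=0: X=(6), d=1 → -e1, X_1=(5)
t=1: X=(5), d=0 → +e1, X_2=(6)
t=2: X=(6), d=0 → +e1, X_3=(7)
t=3: X=(7), d=0 → +e1, X_4=(8)
t=4: X=(8), d=1 → -e1, X_5=(7)
t=5: X=(7), d=0 → +e1, X_6=(8)
t=6: X=(8), d=1 → -e1, X_7=(7)
t=7: X=(7), d=0 → +e1, X_8=(8)
t=8: X=(8), d=0 → +e1, X_9=(9)
t=9: X=(9), d=0 → +e1, X_10=(10)
t=10: X=(10), d=1 → -e1, X_11=(9)
t=11: X=(9), d=1 → -e1, X_12=(8)
t=12: X=(8), d=1 → -e1, X_13=(7)
t=13: X=(7), d=0 → +e1, X_14=(8)
t=14: X=(8), d=1 → -e1, X_15=(7)
t=15: X=(7), d=0 → +e1, X_16=(8)
t=16: X=(8), d=0 → +e1, X_17=(9)
t=17: X=(9), d=1 → -e1, X_18=(8)

10


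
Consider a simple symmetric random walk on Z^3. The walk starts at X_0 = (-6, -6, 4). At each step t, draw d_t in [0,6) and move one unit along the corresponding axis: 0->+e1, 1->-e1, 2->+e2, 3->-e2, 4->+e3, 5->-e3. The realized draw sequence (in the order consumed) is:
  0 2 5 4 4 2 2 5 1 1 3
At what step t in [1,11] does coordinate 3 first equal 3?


t=0: X=(-6, -6, 4), d=0 → +e1, X_1=(-5, -6, 4)
t=1: X=(-5, -6, 4), d=2 → +e2, X_2=(-5, -5, 4)
t=2: X=(-5, -5, 4), d=5 → -e3, X_3=(-5, -5, 3)
t=3: X=(-5, -5, 3), d=4 → +e3, X_4=(-5, -5, 4)
t=4: X=(-5, -5, 4), d=4 → +e3, X_5=(-5, -5, 5)
t=5: X=(-5, -5, 5), d=2 → +e2, X_6=(-5, -4, 5)
t=6: X=(-5, -4, 5), d=2 → +e2, X_7=(-5, -3, 5)
t=7: X=(-5, -3, 5), d=5 → -e3, X_8=(-5, -3, 4)
t=8: X=(-5, -3, 4), d=1 → -e1, X_9=(-6, -3, 4)
t=9: X=(-6, -3, 4), d=1 → -e1, X_10=(-7, -3, 4)
t=10: X=(-7, -3, 4), d=3 → -e2, X_11=(-7, -4, 4)

3


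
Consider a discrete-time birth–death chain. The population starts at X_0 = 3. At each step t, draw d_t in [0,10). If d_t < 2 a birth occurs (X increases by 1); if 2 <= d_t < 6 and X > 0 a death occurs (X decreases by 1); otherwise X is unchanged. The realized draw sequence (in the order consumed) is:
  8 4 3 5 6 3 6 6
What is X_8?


0

t=0: X=3, d=8 → hold, X_1=3
t=1: X=3, d=4 → death, X_2=2
t=2: X=2, d=3 → death, X_3=1
t=3: X=1, d=5 → death, X_4=0
t=4: X=0, d=6 → hold, X_5=0
t=5: X=0, d=3 → hold, X_6=0
t=6: X=0, d=6 → hold, X_7=0
t=7: X=0, d=6 → hold, X_8=0


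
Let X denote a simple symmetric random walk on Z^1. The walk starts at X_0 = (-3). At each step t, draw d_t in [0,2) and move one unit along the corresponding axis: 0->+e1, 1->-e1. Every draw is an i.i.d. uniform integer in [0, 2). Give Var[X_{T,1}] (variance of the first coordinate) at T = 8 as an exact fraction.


8

Outcome values over d=0..1: [1, -1]
Σy = 0, Σy² = 2, M = 2
μ = 0/2 = 0,  σ² = 2/2 − (0)² = 1
Independent increments: Var[X_8] = 8·σ² = 8·(1) = 8


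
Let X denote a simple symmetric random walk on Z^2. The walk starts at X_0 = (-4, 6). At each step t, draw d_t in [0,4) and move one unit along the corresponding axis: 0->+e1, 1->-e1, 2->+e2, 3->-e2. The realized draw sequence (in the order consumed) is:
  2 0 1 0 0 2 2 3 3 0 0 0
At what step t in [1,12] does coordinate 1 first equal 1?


t=0: X=(-4, 6), d=2 → +e2, X_1=(-4, 7)
t=1: X=(-4, 7), d=0 → +e1, X_2=(-3, 7)
t=2: X=(-3, 7), d=1 → -e1, X_3=(-4, 7)
t=3: X=(-4, 7), d=0 → +e1, X_4=(-3, 7)
t=4: X=(-3, 7), d=0 → +e1, X_5=(-2, 7)
t=5: X=(-2, 7), d=2 → +e2, X_6=(-2, 8)
t=6: X=(-2, 8), d=2 → +e2, X_7=(-2, 9)
t=7: X=(-2, 9), d=3 → -e2, X_8=(-2, 8)
t=8: X=(-2, 8), d=3 → -e2, X_9=(-2, 7)
t=9: X=(-2, 7), d=0 → +e1, X_10=(-1, 7)
t=10: X=(-1, 7), d=0 → +e1, X_11=(0, 7)
t=11: X=(0, 7), d=0 → +e1, X_12=(1, 7)

12


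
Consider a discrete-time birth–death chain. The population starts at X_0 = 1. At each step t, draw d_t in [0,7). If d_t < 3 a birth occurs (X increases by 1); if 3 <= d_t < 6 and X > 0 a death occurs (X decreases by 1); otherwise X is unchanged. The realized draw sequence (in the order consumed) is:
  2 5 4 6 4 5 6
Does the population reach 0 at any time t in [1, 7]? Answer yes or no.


yes

t=0: X=1, d=2 → birth, X_1=2
t=1: X=2, d=5 → death, X_2=1
t=2: X=1, d=4 → death, X_3=0
t=3: X=0, d=6 → hold, X_4=0
t=4: X=0, d=4 → hold, X_5=0
t=5: X=0, d=5 → hold, X_6=0
t=6: X=0, d=6 → hold, X_7=0


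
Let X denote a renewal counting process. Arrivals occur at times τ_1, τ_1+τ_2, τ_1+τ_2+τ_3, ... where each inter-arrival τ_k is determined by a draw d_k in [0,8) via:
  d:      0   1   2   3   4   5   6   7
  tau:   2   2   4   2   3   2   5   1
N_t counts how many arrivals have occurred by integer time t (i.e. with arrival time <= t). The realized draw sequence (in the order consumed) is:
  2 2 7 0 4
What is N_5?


1

draw d_1=2: τ_1=4, arrival time A_1=4
draw d_2=2: τ_2=4, arrival time A_2=8
draw d_3=7: τ_3=1, arrival time A_3=9
draw d_4=0: τ_4=2, arrival time A_4=11
draw d_5=4: τ_5=3, arrival time A_5=14
N_t over t=0..5: 0:0 1:0 2:0 3:0 4:1 5:1


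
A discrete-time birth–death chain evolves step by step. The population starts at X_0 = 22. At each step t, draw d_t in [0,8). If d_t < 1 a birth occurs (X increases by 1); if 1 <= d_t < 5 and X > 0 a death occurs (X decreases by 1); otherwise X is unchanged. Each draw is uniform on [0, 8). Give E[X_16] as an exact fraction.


16

X can drop by at most 1 per step and X_0 = 22 > T = 16, so X_t >= 22 − t >= 6 > 0 for every t <= 16: the floor at 0 (the 'and X > 0' condition) never binds. Hence X_16 = X_0 + Σ_{t<16} Y_t with i.i.d. increments Y_t = y(d_t) ∈ {+1, −1, 0}.
Outcome values over d=0..7: [1, -1, -1, -1, -1, 0, 0, 0]
Σy = -3, Σy² = 5, M = 8
μ = -3/8 = -3/8,  σ² = 5/8 − (-3/8)² = 31/64
E[X_16] = 22 + 16·(-3/8) = 16
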